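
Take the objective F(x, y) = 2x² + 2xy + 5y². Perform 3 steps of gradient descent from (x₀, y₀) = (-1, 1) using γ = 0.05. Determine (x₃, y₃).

∇F = (4x + 2y, 2x + 10y)
(x₁, y₁) = (-1, 1) − 0.05·(-2, 8) = (-0.9, 0.6)
(x₂, y₂) = (-0.9, 0.6) − 0.05·(-2.4, 4.2) = (-0.78, 0.39)
(x₃, y₃) = (-0.78, 0.39) − 0.05·(-2.34, 2.34) = (-0.663, 0.273)

(-0.663, 0.273)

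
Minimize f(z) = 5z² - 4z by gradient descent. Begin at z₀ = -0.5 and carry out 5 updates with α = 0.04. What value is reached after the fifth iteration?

0.330016

f′(z) = 10z - 4
z₁ = -0.5 − 0.04·(-9) = -0.14
z₂ = -0.14 − 0.04·(-5.4) = 0.076
z₃ = 0.076 − 0.04·(-3.24) = 0.2056
z₄ = 0.2056 − 0.04·(-1.944) = 0.28336
z₅ = 0.28336 − 0.04·(-1.1664) = 0.330016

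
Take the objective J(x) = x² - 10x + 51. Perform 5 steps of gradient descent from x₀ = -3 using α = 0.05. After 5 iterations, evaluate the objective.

48.3154201664

J′(x) = 2x - 10
x₁ = -3 − 0.05·(-16) = -2.2
x₂ = -2.2 − 0.05·(-14.4) = -1.48
x₃ = -1.48 − 0.05·(-12.96) = -0.832
x₄ = -0.832 − 0.05·(-11.664) = -0.2488
x₅ = -0.2488 − 0.05·(-10.4976) = 0.27608
J(0.27608) = 48.3154201664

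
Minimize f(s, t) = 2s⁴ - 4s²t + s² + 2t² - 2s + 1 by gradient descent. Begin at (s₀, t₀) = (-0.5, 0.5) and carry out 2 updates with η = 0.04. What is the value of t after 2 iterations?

0.414624

∇f = (8s³ - 8st + 2s - 2, -4s² + 4t)
(s₁, t₁) = (-0.5, 0.5) − 0.04·(-2, 1) = (-0.42, 0.46)
(s₂, t₂) = (-0.42, 0.46) − 0.04·(-1.887104, 1.1344) = (-0.34451584, 0.414624)
t = 0.414624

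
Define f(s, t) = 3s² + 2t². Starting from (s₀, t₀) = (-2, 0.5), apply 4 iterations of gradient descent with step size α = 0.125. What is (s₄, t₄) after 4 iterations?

∇f = (6s, 4t)
(s₁, t₁) = (-2, 0.5) − 0.125·(-12, 2) = (-0.5, 0.25)
(s₂, t₂) = (-0.5, 0.25) − 0.125·(-3, 1) = (-0.125, 0.125)
(s₃, t₃) = (-0.125, 0.125) − 0.125·(-0.75, 0.5) = (-0.03125, 0.0625)
(s₄, t₄) = (-0.03125, 0.0625) − 0.125·(-0.1875, 0.25) = (-0.0078125, 0.03125)

(-0.0078125, 0.03125)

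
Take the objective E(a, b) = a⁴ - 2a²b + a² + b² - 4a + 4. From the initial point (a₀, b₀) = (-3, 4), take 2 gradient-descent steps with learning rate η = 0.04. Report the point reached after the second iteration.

(-0.16352, 4.0512)

∇E = (4a³ - 4ab + 2a - 4, -2a² + 2b)
Step 1: at (-3, 4), ∇E = (-70, -10) → (-3, 4) − 0.04·(-70, -10) = (-0.2, 4.4)
Step 2: at (-0.2, 4.4), ∇E = (-0.912, 8.72) → (-0.2, 4.4) − 0.04·(-0.912, 8.72) = (-0.16352, 4.0512)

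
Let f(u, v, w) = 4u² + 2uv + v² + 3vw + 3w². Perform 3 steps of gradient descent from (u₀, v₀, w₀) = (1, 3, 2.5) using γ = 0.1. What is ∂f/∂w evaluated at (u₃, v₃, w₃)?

0.3555

∇f = (8u + 2v, 2u + 2v + 3w, 3v + 6w)
(u₁, v₁, w₁) = (1, 3, 2.5) − 0.1·(14, 15.5, 24) = (-0.4, 1.45, 0.1)
(u₂, v₂, w₂) = (-0.4, 1.45, 0.1) − 0.1·(-0.3, 2.4, 4.95) = (-0.37, 1.21, -0.395)
(u₃, v₃, w₃) = (-0.37, 1.21, -0.395) − 0.1·(-0.54, 0.495, 1.26) = (-0.316, 1.1605, -0.521)
∂f/∂w at (-0.316, 1.1605, -0.521) = 0.3555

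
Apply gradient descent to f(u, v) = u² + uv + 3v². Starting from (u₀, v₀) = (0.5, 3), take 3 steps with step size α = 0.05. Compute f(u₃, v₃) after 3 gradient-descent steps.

∇f = (2u + v, u + 6v)
(u₁, v₁) = (0.5, 3) − 0.05·(4, 18.5) = (0.3, 2.075)
(u₂, v₂) = (0.3, 2.075) − 0.05·(2.675, 12.75) = (0.16625, 1.4375)
(u₃, v₃) = (0.16625, 1.4375) − 0.05·(1.77, 8.79125) = (0.07775, 0.9979375)
f(0.07775, 0.9979375) = 3.07127246484375

3.07127246484375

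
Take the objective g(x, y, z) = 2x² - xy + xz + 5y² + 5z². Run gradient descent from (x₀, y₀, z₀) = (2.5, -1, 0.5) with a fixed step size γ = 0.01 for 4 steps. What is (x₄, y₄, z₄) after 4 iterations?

∇g = (4x - y + z, -x + 10y, x + 10z)
(x₁, y₁, z₁) = (2.5, -1, 0.5) − 0.01·(11.5, -12.5, 7.5) = (2.385, -0.875, 0.425)
(x₂, y₂, z₂) = (2.385, -0.875, 0.425) − 0.01·(10.84, -11.135, 6.635) = (2.2766, -0.76365, 0.35865)
(x₃, y₃, z₃) = (2.2766, -0.76365, 0.35865) − 0.01·(10.2287, -9.9131, 5.8631) = (2.174313, -0.664519, 0.300019)
(x₄, y₄, z₄) = (2.174313, -0.664519, 0.300019) − 0.01·(9.66179, -8.819503, 5.174503) = (2.0776951, -0.57632397, 0.24827397)

(2.0776951, -0.57632397, 0.24827397)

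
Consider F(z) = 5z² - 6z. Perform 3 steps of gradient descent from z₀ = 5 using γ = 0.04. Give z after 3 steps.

F′(z) = 10z - 6
z₁ = 5 − 0.04·44 = 3.24
z₂ = 3.24 − 0.04·26.4 = 2.184
z₃ = 2.184 − 0.04·15.84 = 1.5504

1.5504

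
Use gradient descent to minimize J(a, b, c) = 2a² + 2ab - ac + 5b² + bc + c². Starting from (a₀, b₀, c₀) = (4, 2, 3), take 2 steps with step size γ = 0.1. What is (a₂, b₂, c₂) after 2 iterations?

(1.86, -0.72, 2.42)

∇J = (4a + 2b - c, 2a + 10b + c, -a + b + 2c)
Step 1: at (4, 2, 3), ∇J = (17, 31, 4) → (4, 2, 3) − 0.1·(17, 31, 4) = (2.3, -1.1, 2.6)
Step 2: at (2.3, -1.1, 2.6), ∇J = (4.4, -3.8, 1.8) → (2.3, -1.1, 2.6) − 0.1·(4.4, -3.8, 1.8) = (1.86, -0.72, 2.42)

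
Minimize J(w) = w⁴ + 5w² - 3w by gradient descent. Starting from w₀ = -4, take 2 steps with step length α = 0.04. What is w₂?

-75.80133376

J′(w) = 4w³ + 10w - 3
Step 1: J′(-4) = -299; w₁ = -4 − 0.04·(-299) = 7.96
Step 2: J′(7.96) = 2094.033344; w₂ = 7.96 − 0.04·2094.033344 = -75.80133376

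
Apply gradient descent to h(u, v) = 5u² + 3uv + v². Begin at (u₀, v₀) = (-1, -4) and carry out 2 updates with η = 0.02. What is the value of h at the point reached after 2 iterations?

15.55588496

∇h = (10u + 3v, 3u + 2v)
(u₁, v₁) = (-1, -4) − 0.02·(-22, -11) = (-0.56, -3.78)
(u₂, v₂) = (-0.56, -3.78) − 0.02·(-16.94, -9.24) = (-0.2212, -3.5952)
h(-0.2212, -3.5952) = 15.55588496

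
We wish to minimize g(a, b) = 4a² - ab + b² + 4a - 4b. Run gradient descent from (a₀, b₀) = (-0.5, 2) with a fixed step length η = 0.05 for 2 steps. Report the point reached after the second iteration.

∇g = (8a - b + 4, -a + 2b - 4)
(a₁, b₁) = (-0.5, 2) − 0.05·(-2, 0.5) = (-0.4, 1.975)
(a₂, b₂) = (-0.4, 1.975) − 0.05·(-1.175, 0.35) = (-0.34125, 1.9575)

(-0.34125, 1.9575)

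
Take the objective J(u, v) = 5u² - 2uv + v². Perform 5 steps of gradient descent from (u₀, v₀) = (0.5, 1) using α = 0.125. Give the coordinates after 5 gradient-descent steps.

(0.0859375, 0.3671875)

∇J = (10u - 2v, -2u + 2v)
(u₁, v₁) = (0.5, 1) − 0.125·(3, 1) = (0.125, 0.875)
(u₂, v₂) = (0.125, 0.875) − 0.125·(-0.5, 1.5) = (0.1875, 0.6875)
(u₃, v₃) = (0.1875, 0.6875) − 0.125·(0.5, 1) = (0.125, 0.5625)
(u₄, v₄) = (0.125, 0.5625) − 0.125·(0.125, 0.875) = (0.109375, 0.453125)
(u₅, v₅) = (0.109375, 0.453125) − 0.125·(0.1875, 0.6875) = (0.0859375, 0.3671875)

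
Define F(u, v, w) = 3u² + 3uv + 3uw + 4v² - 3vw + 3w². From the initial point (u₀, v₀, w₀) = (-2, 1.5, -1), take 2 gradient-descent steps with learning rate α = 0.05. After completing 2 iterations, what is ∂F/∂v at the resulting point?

2.34

∇F = (6u + 3v + 3w, 3u + 8v - 3w, 3u - 3v + 6w)
(u₁, v₁, w₁) = (-2, 1.5, -1) − 0.05·(-10.5, 9, -16.5) = (-1.475, 1.05, -0.175)
(u₂, v₂, w₂) = (-1.475, 1.05, -0.175) − 0.05·(-6.225, 4.5, -8.625) = (-1.16375, 0.825, 0.25625)
∂F/∂v at (-1.16375, 0.825, 0.25625) = 2.34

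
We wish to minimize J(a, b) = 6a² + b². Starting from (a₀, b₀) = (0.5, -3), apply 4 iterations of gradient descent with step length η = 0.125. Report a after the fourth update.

0.03125

∇J = (12a, 2b)
(a₁, b₁) = (0.5, -3) − 0.125·(6, -6) = (-0.25, -2.25)
(a₂, b₂) = (-0.25, -2.25) − 0.125·(-3, -4.5) = (0.125, -1.6875)
(a₃, b₃) = (0.125, -1.6875) − 0.125·(1.5, -3.375) = (-0.0625, -1.265625)
(a₄, b₄) = (-0.0625, -1.265625) − 0.125·(-0.75, -2.53125) = (0.03125, -0.94921875)
a = 0.03125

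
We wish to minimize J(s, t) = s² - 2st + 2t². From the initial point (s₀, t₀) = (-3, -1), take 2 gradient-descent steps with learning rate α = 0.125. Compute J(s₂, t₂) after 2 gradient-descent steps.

2.44140625

∇J = (2s - 2t, -2s + 4t)
(s₁, t₁) = (-3, -1) − 0.125·(-4, 2) = (-2.5, -1.25)
(s₂, t₂) = (-2.5, -1.25) − 0.125·(-2.5, 0) = (-2.1875, -1.25)
J(-2.1875, -1.25) = 2.44140625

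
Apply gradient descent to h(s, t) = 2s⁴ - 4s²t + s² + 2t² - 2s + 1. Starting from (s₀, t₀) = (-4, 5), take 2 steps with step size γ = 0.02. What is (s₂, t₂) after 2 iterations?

∇h = (8s³ - 8st + 2s - 2, -4s² + 4t)
(s₁, t₁) = (-4, 5) − 0.02·(-362, -44) = (3.24, 5.88)
(s₂, t₂) = (3.24, 5.88) − 0.02·(124.168192, -18.4704) = (0.75663616, 6.249408)

(0.75663616, 6.249408)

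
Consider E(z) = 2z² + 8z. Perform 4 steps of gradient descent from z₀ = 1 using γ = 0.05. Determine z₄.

-0.7712

E′(z) = 4z + 8
z₁ = 1 − 0.05·12 = 0.4
z₂ = 0.4 − 0.05·9.6 = -0.08
z₃ = -0.08 − 0.05·7.68 = -0.464
z₄ = -0.464 − 0.05·6.144 = -0.7712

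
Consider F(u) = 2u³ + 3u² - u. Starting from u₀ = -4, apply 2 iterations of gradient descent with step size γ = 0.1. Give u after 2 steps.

-78.266

F′(u) = 6u² + 6u - 1
u₁ = -4 − 0.1·71 = -11.1
u₂ = -11.1 − 0.1·671.66 = -78.266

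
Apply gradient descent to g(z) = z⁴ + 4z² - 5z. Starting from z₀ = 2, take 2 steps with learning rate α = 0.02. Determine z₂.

g′(z) = 4z³ + 8z - 5
z₁ = 2 − 0.02·43 = 1.14
z₂ = 1.14 − 0.02·10.046176 = 0.93907648

0.93907648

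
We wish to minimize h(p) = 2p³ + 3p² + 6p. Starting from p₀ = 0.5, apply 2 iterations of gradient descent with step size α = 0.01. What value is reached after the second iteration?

0.3019385

h′(p) = 6p² + 6p + 6
Step 1: h′(0.5) = 10.5; p₁ = 0.5 − 0.01·10.5 = 0.395
Step 2: h′(0.395) = 9.30615; p₂ = 0.395 − 0.01·9.30615 = 0.3019385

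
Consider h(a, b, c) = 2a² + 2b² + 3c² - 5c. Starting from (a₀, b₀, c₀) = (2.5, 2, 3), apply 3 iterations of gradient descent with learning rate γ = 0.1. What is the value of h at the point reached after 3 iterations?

∇h = (4a, 4b, 6c - 5)
Step 1: at (2.5, 2, 3), ∇h = (10, 8, 13) → (2.5, 2, 3) − 0.1·(10, 8, 13) = (1.5, 1.2, 1.7)
Step 2: at (1.5, 1.2, 1.7), ∇h = (6, 4.8, 5.2) → (1.5, 1.2, 1.7) − 0.1·(6, 4.8, 5.2) = (0.9, 0.72, 1.18)
Step 3: at (0.9, 0.72, 1.18), ∇h = (3.6, 2.88, 2.08) → (0.9, 0.72, 1.18) − 0.1·(3.6, 2.88, 2.08) = (0.54, 0.432, 0.972)
h(0.54, 0.432, 0.972) = -1.0692

-1.0692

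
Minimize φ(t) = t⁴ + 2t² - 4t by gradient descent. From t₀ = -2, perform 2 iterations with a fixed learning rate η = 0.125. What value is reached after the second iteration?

φ′(t) = 4t³ + 4t - 4
Step 1: φ′(-2) = -44; t₁ = -2 − 0.125·(-44) = 3.5
Step 2: φ′(3.5) = 181.5; t₂ = 3.5 − 0.125·181.5 = -19.1875

-19.1875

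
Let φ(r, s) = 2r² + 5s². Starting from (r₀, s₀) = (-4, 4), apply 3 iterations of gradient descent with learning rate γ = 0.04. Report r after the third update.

-2.370816

∇φ = (4r, 10s)
Step 1: at (-4, 4), ∇φ = (-16, 40) → (-4, 4) − 0.04·(-16, 40) = (-3.36, 2.4)
Step 2: at (-3.36, 2.4), ∇φ = (-13.44, 24) → (-3.36, 2.4) − 0.04·(-13.44, 24) = (-2.8224, 1.44)
Step 3: at (-2.8224, 1.44), ∇φ = (-11.2896, 14.4) → (-2.8224, 1.44) − 0.04·(-11.2896, 14.4) = (-2.370816, 0.864)
r = -2.370816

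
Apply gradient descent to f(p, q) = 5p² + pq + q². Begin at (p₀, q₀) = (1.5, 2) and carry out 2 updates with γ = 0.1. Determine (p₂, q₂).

(-0.145, 1.18)

∇f = (10p + q, p + 2q)
(p₁, q₁) = (1.5, 2) − 0.1·(17, 5.5) = (-0.2, 1.45)
(p₂, q₂) = (-0.2, 1.45) − 0.1·(-0.55, 2.7) = (-0.145, 1.18)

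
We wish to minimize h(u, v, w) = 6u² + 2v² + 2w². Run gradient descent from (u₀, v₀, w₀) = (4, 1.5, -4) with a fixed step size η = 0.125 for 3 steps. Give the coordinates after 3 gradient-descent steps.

∇h = (12u, 4v, 4w)
(u₁, v₁, w₁) = (4, 1.5, -4) − 0.125·(48, 6, -16) = (-2, 0.75, -2)
(u₂, v₂, w₂) = (-2, 0.75, -2) − 0.125·(-24, 3, -8) = (1, 0.375, -1)
(u₃, v₃, w₃) = (1, 0.375, -1) − 0.125·(12, 1.5, -4) = (-0.5, 0.1875, -0.5)

(-0.5, 0.1875, -0.5)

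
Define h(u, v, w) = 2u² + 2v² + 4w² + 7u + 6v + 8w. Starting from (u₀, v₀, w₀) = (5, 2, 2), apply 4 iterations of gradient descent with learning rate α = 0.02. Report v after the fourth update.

∇h = (4u + 7, 4v + 6, 8w + 8)
Step 1: at (5, 2, 2), ∇h = (27, 14, 24) → (5, 2, 2) − 0.02·(27, 14, 24) = (4.46, 1.72, 1.52)
Step 2: at (4.46, 1.72, 1.52), ∇h = (24.84, 12.88, 20.16) → (4.46, 1.72, 1.52) − 0.02·(24.84, 12.88, 20.16) = (3.9632, 1.4624, 1.1168)
Step 3: at (3.9632, 1.4624, 1.1168), ∇h = (22.8528, 11.8496, 16.9344) → (3.9632, 1.4624, 1.1168) − 0.02·(22.8528, 11.8496, 16.9344) = (3.506144, 1.225408, 0.778112)
Step 4: at (3.506144, 1.225408, 0.778112), ∇h = (21.024576, 10.901632, 14.224896) → (3.506144, 1.225408, 0.778112) − 0.02·(21.024576, 10.901632, 14.224896) = (3.08565248, 1.00737536, 0.49361408)
v = 1.00737536

1.00737536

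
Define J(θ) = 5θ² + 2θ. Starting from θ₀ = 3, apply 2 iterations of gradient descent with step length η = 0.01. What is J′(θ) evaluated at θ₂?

25.92

J′(θ) = 10θ + 2
θ₁ = 3 − 0.01·32 = 2.68
θ₂ = 2.68 − 0.01·28.8 = 2.392
J′(θ) at (2.392) = 25.92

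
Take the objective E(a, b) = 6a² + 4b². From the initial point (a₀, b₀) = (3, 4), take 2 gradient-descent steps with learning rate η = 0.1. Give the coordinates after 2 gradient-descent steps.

(0.12, 0.16)

∇E = (12a, 8b)
Step 1: at (3, 4), ∇E = (36, 32) → (3, 4) − 0.1·(36, 32) = (-0.6, 0.8)
Step 2: at (-0.6, 0.8), ∇E = (-7.2, 6.4) → (-0.6, 0.8) − 0.1·(-7.2, 6.4) = (0.12, 0.16)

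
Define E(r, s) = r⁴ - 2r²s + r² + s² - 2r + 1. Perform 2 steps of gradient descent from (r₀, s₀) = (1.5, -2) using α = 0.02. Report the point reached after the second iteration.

(0.75617816, -1.719164)

∇E = (4r³ - 4rs + 2r - 2, -2r² + 2s)
Step 1: at (1.5, -2), ∇E = (26.5, -8.5) → (1.5, -2) − 0.02·(26.5, -8.5) = (0.97, -1.83)
Step 2: at (0.97, -1.83), ∇E = (10.691092, -5.5418) → (0.97, -1.83) − 0.02·(10.691092, -5.5418) = (0.75617816, -1.719164)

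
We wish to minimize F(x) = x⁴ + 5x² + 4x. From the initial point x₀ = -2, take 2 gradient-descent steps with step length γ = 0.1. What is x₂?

F′(x) = 4x³ + 10x + 4
x₁ = -2 − 0.1·(-48) = 2.8
x₂ = 2.8 − 0.1·119.808 = -9.1808

-9.1808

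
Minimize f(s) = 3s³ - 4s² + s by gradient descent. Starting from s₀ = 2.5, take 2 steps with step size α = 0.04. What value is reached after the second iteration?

0.925964

f′(s) = 9s² - 8s + 1
s₁ = 2.5 − 0.04·37.25 = 1.01
s₂ = 1.01 − 0.04·2.1009 = 0.925964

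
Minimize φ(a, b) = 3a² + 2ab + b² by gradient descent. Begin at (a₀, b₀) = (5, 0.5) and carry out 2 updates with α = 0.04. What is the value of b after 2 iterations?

-0.2456

∇φ = (6a + 2b, 2a + 2b)
Step 1: at (5, 0.5), ∇φ = (31, 11) → (5, 0.5) − 0.04·(31, 11) = (3.76, 0.06)
Step 2: at (3.76, 0.06), ∇φ = (22.68, 7.64) → (3.76, 0.06) − 0.04·(22.68, 7.64) = (2.8528, -0.2456)
b = -0.2456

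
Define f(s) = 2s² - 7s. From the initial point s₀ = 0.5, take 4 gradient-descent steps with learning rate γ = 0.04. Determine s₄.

1.1276608

f′(s) = 4s - 7
Step 1: f′(0.5) = -5; s₁ = 0.5 − 0.04·(-5) = 0.7
Step 2: f′(0.7) = -4.2; s₂ = 0.7 − 0.04·(-4.2) = 0.868
Step 3: f′(0.868) = -3.528; s₃ = 0.868 − 0.04·(-3.528) = 1.00912
Step 4: f′(1.00912) = -2.96352; s₄ = 1.00912 − 0.04·(-2.96352) = 1.1276608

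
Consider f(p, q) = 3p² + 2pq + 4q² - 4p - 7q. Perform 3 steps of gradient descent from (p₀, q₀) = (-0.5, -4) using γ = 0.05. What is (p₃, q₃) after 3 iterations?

(0.69, -0.2325)

∇f = (6p + 2q - 4, 2p + 8q - 7)
(p₁, q₁) = (-0.5, -4) − 0.05·(-15, -40) = (0.25, -2)
(p₂, q₂) = (0.25, -2) − 0.05·(-6.5, -22.5) = (0.575, -0.875)
(p₃, q₃) = (0.575, -0.875) − 0.05·(-2.3, -12.85) = (0.69, -0.2325)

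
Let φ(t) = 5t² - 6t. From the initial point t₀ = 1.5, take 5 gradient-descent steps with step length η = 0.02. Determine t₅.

0.894912

φ′(t) = 10t - 6
Step 1: φ′(1.5) = 9; t₁ = 1.5 − 0.02·9 = 1.32
Step 2: φ′(1.32) = 7.2; t₂ = 1.32 − 0.02·7.2 = 1.176
Step 3: φ′(1.176) = 5.76; t₃ = 1.176 − 0.02·5.76 = 1.0608
Step 4: φ′(1.0608) = 4.608; t₄ = 1.0608 − 0.02·4.608 = 0.96864
Step 5: φ′(0.96864) = 3.6864; t₅ = 0.96864 − 0.02·3.6864 = 0.894912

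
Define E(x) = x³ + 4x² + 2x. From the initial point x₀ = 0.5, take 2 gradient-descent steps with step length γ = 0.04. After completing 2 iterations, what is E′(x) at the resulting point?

E′(x) = 3x² + 8x + 2
Step 1: E′(0.5) = 6.75; x₁ = 0.5 − 0.04·6.75 = 0.23
Step 2: E′(0.23) = 3.9987; x₂ = 0.23 − 0.04·3.9987 = 0.070052
E′(x) at (0.070052) = 2.575137848112

2.575137848112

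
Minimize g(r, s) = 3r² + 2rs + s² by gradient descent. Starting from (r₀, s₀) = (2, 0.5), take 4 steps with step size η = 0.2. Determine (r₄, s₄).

∇g = (6r + 2s, 2r + 2s)
Step 1: at (2, 0.5), ∇g = (13, 5) → (2, 0.5) − 0.2·(13, 5) = (-0.6, -0.5)
Step 2: at (-0.6, -0.5), ∇g = (-4.6, -2.2) → (-0.6, -0.5) − 0.2·(-4.6, -2.2) = (0.32, -0.06)
Step 3: at (0.32, -0.06), ∇g = (1.8, 0.52) → (0.32, -0.06) − 0.2·(1.8, 0.52) = (-0.04, -0.164)
Step 4: at (-0.04, -0.164), ∇g = (-0.568, -0.408) → (-0.04, -0.164) − 0.2·(-0.568, -0.408) = (0.0736, -0.0824)

(0.0736, -0.0824)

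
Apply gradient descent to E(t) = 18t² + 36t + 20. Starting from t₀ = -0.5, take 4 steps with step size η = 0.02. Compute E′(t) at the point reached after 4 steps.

0.11063808

E′(t) = 36t + 36
Step 1: E′(-0.5) = 18; t₁ = -0.5 − 0.02·18 = -0.86
Step 2: E′(-0.86) = 5.04; t₂ = -0.86 − 0.02·5.04 = -0.9608
Step 3: E′(-0.9608) = 1.4112; t₃ = -0.9608 − 0.02·1.4112 = -0.989024
Step 4: E′(-0.989024) = 0.395136; t₄ = -0.989024 − 0.02·0.395136 = -0.99692672
E′(t) at (-0.99692672) = 0.11063808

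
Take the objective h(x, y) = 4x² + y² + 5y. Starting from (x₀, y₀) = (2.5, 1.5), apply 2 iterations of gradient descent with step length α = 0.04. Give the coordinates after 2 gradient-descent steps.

∇h = (8x, 2y + 5)
(x₁, y₁) = (2.5, 1.5) − 0.04·(20, 8) = (1.7, 1.18)
(x₂, y₂) = (1.7, 1.18) − 0.04·(13.6, 7.36) = (1.156, 0.8856)

(1.156, 0.8856)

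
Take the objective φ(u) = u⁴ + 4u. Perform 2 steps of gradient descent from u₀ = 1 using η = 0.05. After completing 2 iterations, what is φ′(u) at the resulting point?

4.181691465728

φ′(u) = 4u³ + 4
Step 1: φ′(1) = 8; u₁ = 1 − 0.05·8 = 0.6
Step 2: φ′(0.6) = 4.864; u₂ = 0.6 − 0.05·4.864 = 0.3568
φ′(u) at (0.3568) = 4.181691465728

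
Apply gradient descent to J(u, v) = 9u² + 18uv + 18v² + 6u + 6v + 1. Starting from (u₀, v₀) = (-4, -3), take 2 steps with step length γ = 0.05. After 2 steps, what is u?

-5.23

∇J = (18u + 18v + 6, 18u + 36v + 6)
Step 1: at (-4, -3), ∇J = (-120, -174) → (-4, -3) − 0.05·(-120, -174) = (2, 5.7)
Step 2: at (2, 5.7), ∇J = (144.6, 247.2) → (2, 5.7) − 0.05·(144.6, 247.2) = (-5.23, -6.66)
u = -5.23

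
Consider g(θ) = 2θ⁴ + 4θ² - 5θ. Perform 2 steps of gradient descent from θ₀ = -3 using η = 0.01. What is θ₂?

-0.44269

g′(θ) = 8θ³ + 8θ - 5
Step 1: g′(-3) = -245; θ₁ = -3 − 0.01·(-245) = -0.55
Step 2: g′(-0.55) = -10.731; θ₂ = -0.55 − 0.01·(-10.731) = -0.44269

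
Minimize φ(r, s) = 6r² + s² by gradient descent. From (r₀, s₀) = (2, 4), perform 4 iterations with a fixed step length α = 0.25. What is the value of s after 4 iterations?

∇φ = (12r, 2s)
Step 1: at (2, 4), ∇φ = (24, 8) → (2, 4) − 0.25·(24, 8) = (-4, 2)
Step 2: at (-4, 2), ∇φ = (-48, 4) → (-4, 2) − 0.25·(-48, 4) = (8, 1)
Step 3: at (8, 1), ∇φ = (96, 2) → (8, 1) − 0.25·(96, 2) = (-16, 0.5)
Step 4: at (-16, 0.5), ∇φ = (-192, 1) → (-16, 0.5) − 0.25·(-192, 1) = (32, 0.25)
s = 0.25

0.25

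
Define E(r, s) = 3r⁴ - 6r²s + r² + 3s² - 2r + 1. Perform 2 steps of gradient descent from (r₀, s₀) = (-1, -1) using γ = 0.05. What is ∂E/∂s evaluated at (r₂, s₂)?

∇E = (12r³ - 12rs + 2r - 2, -6r² + 6s)
(r₁, s₁) = (-1, -1) − 0.05·(-28, -12) = (0.4, -0.4)
(r₂, s₂) = (0.4, -0.4) − 0.05·(1.488, -3.36) = (0.3256, -0.232)
∂E/∂s at (0.3256, -0.232) = -2.02809216

-2.02809216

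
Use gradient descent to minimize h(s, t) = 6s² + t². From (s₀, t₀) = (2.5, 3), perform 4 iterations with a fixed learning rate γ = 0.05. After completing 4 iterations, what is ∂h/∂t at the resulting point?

3.9366

∇h = (12s, 2t)
Step 1: at (2.5, 3), ∇h = (30, 6) → (2.5, 3) − 0.05·(30, 6) = (1, 2.7)
Step 2: at (1, 2.7), ∇h = (12, 5.4) → (1, 2.7) − 0.05·(12, 5.4) = (0.4, 2.43)
Step 3: at (0.4, 2.43), ∇h = (4.8, 4.86) → (0.4, 2.43) − 0.05·(4.8, 4.86) = (0.16, 2.187)
Step 4: at (0.16, 2.187), ∇h = (1.92, 4.374) → (0.16, 2.187) − 0.05·(1.92, 4.374) = (0.064, 1.9683)
∂h/∂t at (0.064, 1.9683) = 3.9366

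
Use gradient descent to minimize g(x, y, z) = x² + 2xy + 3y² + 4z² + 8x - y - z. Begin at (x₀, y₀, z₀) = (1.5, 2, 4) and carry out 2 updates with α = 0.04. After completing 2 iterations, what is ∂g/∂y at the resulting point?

6.16

∇g = (2x + 2y + 8, 2x + 6y - 1, 8z - 1)
Step 1: at (1.5, 2, 4), ∇g = (15, 14, 31) → (1.5, 2, 4) − 0.04·(15, 14, 31) = (0.9, 1.44, 2.76)
Step 2: at (0.9, 1.44, 2.76), ∇g = (12.68, 9.44, 21.08) → (0.9, 1.44, 2.76) − 0.04·(12.68, 9.44, 21.08) = (0.3928, 1.0624, 1.9168)
∂g/∂y at (0.3928, 1.0624, 1.9168) = 6.16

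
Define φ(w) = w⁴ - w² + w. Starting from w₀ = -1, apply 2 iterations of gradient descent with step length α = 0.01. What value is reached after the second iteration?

φ′(w) = 4w³ - 2w + 1
Step 1: φ′(-1) = -1; w₁ = -1 − 0.01·(-1) = -0.99
Step 2: φ′(-0.99) = -0.901196; w₂ = -0.99 − 0.01·(-0.901196) = -0.98098804

-0.98098804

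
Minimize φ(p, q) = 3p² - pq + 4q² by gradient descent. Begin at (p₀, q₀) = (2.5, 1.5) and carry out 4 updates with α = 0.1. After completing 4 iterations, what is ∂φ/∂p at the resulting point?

0.56415

∇φ = (6p - q, -p + 8q)
Step 1: at (2.5, 1.5), ∇φ = (13.5, 9.5) → (2.5, 1.5) − 0.1·(13.5, 9.5) = (1.15, 0.55)
Step 2: at (1.15, 0.55), ∇φ = (6.35, 3.25) → (1.15, 0.55) − 0.1·(6.35, 3.25) = (0.515, 0.225)
Step 3: at (0.515, 0.225), ∇φ = (2.865, 1.285) → (0.515, 0.225) − 0.1·(2.865, 1.285) = (0.2285, 0.0965)
Step 4: at (0.2285, 0.0965), ∇φ = (1.2745, 0.5435) → (0.2285, 0.0965) − 0.1·(1.2745, 0.5435) = (0.10105, 0.04215)
∂φ/∂p at (0.10105, 0.04215) = 0.56415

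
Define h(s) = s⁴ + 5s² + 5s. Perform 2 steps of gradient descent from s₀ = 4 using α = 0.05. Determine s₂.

264.071525

h′(s) = 4s³ + 10s + 5
s₁ = 4 − 0.05·301 = -11.05
s₂ = -11.05 − 0.05·(-5502.4305) = 264.071525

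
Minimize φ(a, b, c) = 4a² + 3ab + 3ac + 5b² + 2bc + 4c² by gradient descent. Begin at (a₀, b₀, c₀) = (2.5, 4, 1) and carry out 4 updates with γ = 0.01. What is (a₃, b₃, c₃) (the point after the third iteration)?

∇φ = (8a + 3b + 3c, 3a + 10b + 2c, 3a + 2b + 8c)
(a₁, b₁, c₁) = (2.5, 4, 1) − 0.01·(35, 49.5, 23.5) = (2.15, 3.505, 0.765)
(a₂, b₂, c₂) = (2.15, 3.505, 0.765) − 0.01·(30.01, 43.03, 19.58) = (1.8499, 3.0747, 0.5692)
(a₃, b₃, c₃) = (1.8499, 3.0747, 0.5692) − 0.01·(25.7309, 37.4351, 16.2527) = (1.592591, 2.700349, 0.406673)

(1.592591, 2.700349, 0.406673)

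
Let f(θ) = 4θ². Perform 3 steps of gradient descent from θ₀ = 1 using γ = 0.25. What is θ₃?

f′(θ) = 8θ
θ₁ = 1 − 0.25·8 = -1
θ₂ = -1 − 0.25·(-8) = 1
θ₃ = 1 − 0.25·8 = -1

-1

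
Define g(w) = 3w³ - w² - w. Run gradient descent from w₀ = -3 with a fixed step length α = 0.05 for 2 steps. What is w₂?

-31.9605

g′(w) = 9w² - 2w - 1
w₁ = -3 − 0.05·86 = -7.3
w₂ = -7.3 − 0.05·493.21 = -31.9605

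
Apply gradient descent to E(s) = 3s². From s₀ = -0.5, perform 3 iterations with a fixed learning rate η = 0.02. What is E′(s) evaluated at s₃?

E′(s) = 6s
Step 1: E′(-0.5) = -3; s₁ = -0.5 − 0.02·(-3) = -0.44
Step 2: E′(-0.44) = -2.64; s₂ = -0.44 − 0.02·(-2.64) = -0.3872
Step 3: E′(-0.3872) = -2.3232; s₃ = -0.3872 − 0.02·(-2.3232) = -0.340736
E′(s) at (-0.340736) = -2.044416

-2.044416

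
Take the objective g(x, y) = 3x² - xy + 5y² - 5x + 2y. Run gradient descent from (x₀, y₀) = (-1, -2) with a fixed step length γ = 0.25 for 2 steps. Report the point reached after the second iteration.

(1.1875, -3.5625)

∇g = (6x - y - 5, -x + 10y + 2)
Step 1: at (-1, -2), ∇g = (-9, -17) → (-1, -2) − 0.25·(-9, -17) = (1.25, 2.25)
Step 2: at (1.25, 2.25), ∇g = (0.25, 23.25) → (1.25, 2.25) − 0.25·(0.25, 23.25) = (1.1875, -3.5625)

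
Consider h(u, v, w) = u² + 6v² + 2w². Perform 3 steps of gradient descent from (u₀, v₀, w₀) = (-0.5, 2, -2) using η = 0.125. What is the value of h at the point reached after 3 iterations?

0.54449462890625

∇h = (2u, 12v, 4w)
(u₁, v₁, w₁) = (-0.5, 2, -2) − 0.125·(-1, 24, -8) = (-0.375, -1, -1)
(u₂, v₂, w₂) = (-0.375, -1, -1) − 0.125·(-0.75, -12, -4) = (-0.28125, 0.5, -0.5)
(u₃, v₃, w₃) = (-0.28125, 0.5, -0.5) − 0.125·(-0.5625, 6, -2) = (-0.2109375, -0.25, -0.25)
h(-0.2109375, -0.25, -0.25) = 0.54449462890625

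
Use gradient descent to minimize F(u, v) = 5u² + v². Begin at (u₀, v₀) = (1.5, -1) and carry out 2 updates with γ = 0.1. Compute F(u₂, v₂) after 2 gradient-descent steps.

∇F = (10u, 2v)
Step 1: at (1.5, -1), ∇F = (15, -2) → (1.5, -1) − 0.1·(15, -2) = (0, -0.8)
Step 2: at (0, -0.8), ∇F = (0, -1.6) → (0, -0.8) − 0.1·(0, -1.6) = (0, -0.64)
F(0, -0.64) = 0.4096

0.4096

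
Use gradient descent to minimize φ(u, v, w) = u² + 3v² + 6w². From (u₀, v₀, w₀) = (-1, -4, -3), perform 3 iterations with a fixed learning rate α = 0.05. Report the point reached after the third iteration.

∇φ = (2u, 6v, 12w)
Step 1: at (-1, -4, -3), ∇φ = (-2, -24, -36) → (-1, -4, -3) − 0.05·(-2, -24, -36) = (-0.9, -2.8, -1.2)
Step 2: at (-0.9, -2.8, -1.2), ∇φ = (-1.8, -16.8, -14.4) → (-0.9, -2.8, -1.2) − 0.05·(-1.8, -16.8, -14.4) = (-0.81, -1.96, -0.48)
Step 3: at (-0.81, -1.96, -0.48), ∇φ = (-1.62, -11.76, -5.76) → (-0.81, -1.96, -0.48) − 0.05·(-1.62, -11.76, -5.76) = (-0.729, -1.372, -0.192)

(-0.729, -1.372, -0.192)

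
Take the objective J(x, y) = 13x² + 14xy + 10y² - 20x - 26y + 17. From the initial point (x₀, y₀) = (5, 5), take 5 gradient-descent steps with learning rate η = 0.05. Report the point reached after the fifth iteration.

∇J = (26x + 14y - 20, 14x + 20y - 26)
(x₁, y₁) = (5, 5) − 0.05·(180, 144) = (-4, -2.2)
(x₂, y₂) = (-4, -2.2) − 0.05·(-154.8, -126) = (3.74, 4.1)
(x₃, y₃) = (3.74, 4.1) − 0.05·(134.64, 108.36) = (-2.992, -1.318)
(x₄, y₄) = (-2.992, -1.318) − 0.05·(-116.244, -94.248) = (2.8202, 3.3944)
(x₅, y₅) = (2.8202, 3.3944) − 0.05·(100.8468, 81.3708) = (-2.22214, -0.67414)

(-2.22214, -0.67414)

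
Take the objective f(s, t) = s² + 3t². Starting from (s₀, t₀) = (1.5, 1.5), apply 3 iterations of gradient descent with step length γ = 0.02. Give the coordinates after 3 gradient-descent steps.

(1.327104, 1.022208)

∇f = (2s, 6t)
(s₁, t₁) = (1.5, 1.5) − 0.02·(3, 9) = (1.44, 1.32)
(s₂, t₂) = (1.44, 1.32) − 0.02·(2.88, 7.92) = (1.3824, 1.1616)
(s₃, t₃) = (1.3824, 1.1616) − 0.02·(2.7648, 6.9696) = (1.327104, 1.022208)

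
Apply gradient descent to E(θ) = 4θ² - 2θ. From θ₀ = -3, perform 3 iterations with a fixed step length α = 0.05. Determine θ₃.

E′(θ) = 8θ - 2
θ₁ = -3 − 0.05·(-26) = -1.7
θ₂ = -1.7 − 0.05·(-15.6) = -0.92
θ₃ = -0.92 − 0.05·(-9.36) = -0.452

-0.452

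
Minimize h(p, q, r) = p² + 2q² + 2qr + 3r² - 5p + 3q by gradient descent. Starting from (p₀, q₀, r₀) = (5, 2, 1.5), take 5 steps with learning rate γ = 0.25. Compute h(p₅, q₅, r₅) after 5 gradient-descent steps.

-4.7783203125

∇h = (2p - 5, 4q + 2r + 3, 2q + 6r)
(p₁, q₁, r₁) = (5, 2, 1.5) − 0.25·(5, 14, 13) = (3.75, -1.5, -1.75)
(p₂, q₂, r₂) = (3.75, -1.5, -1.75) − 0.25·(2.5, -6.5, -13.5) = (3.125, 0.125, 1.625)
(p₃, q₃, r₃) = (3.125, 0.125, 1.625) − 0.25·(1.25, 6.75, 10) = (2.8125, -1.5625, -0.875)
(p₄, q₄, r₄) = (2.8125, -1.5625, -0.875) − 0.25·(0.625, -5, -8.375) = (2.65625, -0.3125, 1.21875)
(p₅, q₅, r₅) = (2.65625, -0.3125, 1.21875) − 0.25·(0.3125, 4.1875, 6.6875) = (2.578125, -1.359375, -0.453125)
h(2.578125, -1.359375, -0.453125) = -4.7783203125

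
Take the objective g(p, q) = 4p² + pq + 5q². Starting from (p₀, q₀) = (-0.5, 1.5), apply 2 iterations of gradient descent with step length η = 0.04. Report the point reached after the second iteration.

∇g = (8p + q, p + 10q)
Step 1: at (-0.5, 1.5), ∇g = (-2.5, 14.5) → (-0.5, 1.5) − 0.04·(-2.5, 14.5) = (-0.4, 0.92)
Step 2: at (-0.4, 0.92), ∇g = (-2.28, 8.8) → (-0.4, 0.92) − 0.04·(-2.28, 8.8) = (-0.3088, 0.568)

(-0.3088, 0.568)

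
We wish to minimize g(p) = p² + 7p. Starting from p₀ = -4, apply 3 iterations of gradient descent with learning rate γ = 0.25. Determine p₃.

g′(p) = 2p + 7
p₁ = -4 − 0.25·(-1) = -3.75
p₂ = -3.75 − 0.25·(-0.5) = -3.625
p₃ = -3.625 − 0.25·(-0.25) = -3.5625

-3.5625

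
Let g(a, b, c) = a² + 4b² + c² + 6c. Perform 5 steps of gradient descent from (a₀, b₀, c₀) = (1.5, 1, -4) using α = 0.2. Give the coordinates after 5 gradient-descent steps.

(0.11664, -0.07776, -3.07776)

∇g = (2a, 8b, 2c + 6)
Step 1: at (1.5, 1, -4), ∇g = (3, 8, -2) → (1.5, 1, -4) − 0.2·(3, 8, -2) = (0.9, -0.6, -3.6)
Step 2: at (0.9, -0.6, -3.6), ∇g = (1.8, -4.8, -1.2) → (0.9, -0.6, -3.6) − 0.2·(1.8, -4.8, -1.2) = (0.54, 0.36, -3.36)
Step 3: at (0.54, 0.36, -3.36), ∇g = (1.08, 2.88, -0.72) → (0.54, 0.36, -3.36) − 0.2·(1.08, 2.88, -0.72) = (0.324, -0.216, -3.216)
Step 4: at (0.324, -0.216, -3.216), ∇g = (0.648, -1.728, -0.432) → (0.324, -0.216, -3.216) − 0.2·(0.648, -1.728, -0.432) = (0.1944, 0.1296, -3.1296)
Step 5: at (0.1944, 0.1296, -3.1296), ∇g = (0.3888, 1.0368, -0.2592) → (0.1944, 0.1296, -3.1296) − 0.2·(0.3888, 1.0368, -0.2592) = (0.11664, -0.07776, -3.07776)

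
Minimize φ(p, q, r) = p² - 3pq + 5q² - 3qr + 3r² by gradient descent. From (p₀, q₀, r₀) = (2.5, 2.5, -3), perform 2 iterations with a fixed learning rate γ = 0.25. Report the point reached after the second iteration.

∇φ = (2p - 3q, -3p + 10q - 3r, -3q + 6r)
Step 1: at (2.5, 2.5, -3), ∇φ = (-2.5, 26.5, -25.5) → (2.5, 2.5, -3) − 0.25·(-2.5, 26.5, -25.5) = (3.125, -4.125, 3.375)
Step 2: at (3.125, -4.125, 3.375), ∇φ = (18.625, -60.75, 32.625) → (3.125, -4.125, 3.375) − 0.25·(18.625, -60.75, 32.625) = (-1.53125, 11.0625, -4.78125)

(-1.53125, 11.0625, -4.78125)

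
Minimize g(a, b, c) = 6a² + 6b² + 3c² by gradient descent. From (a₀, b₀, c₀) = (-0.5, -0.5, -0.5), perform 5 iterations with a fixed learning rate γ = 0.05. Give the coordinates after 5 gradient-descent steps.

∇g = (12a, 12b, 6c)
Step 1: at (-0.5, -0.5, -0.5), ∇g = (-6, -6, -3) → (-0.5, -0.5, -0.5) − 0.05·(-6, -6, -3) = (-0.2, -0.2, -0.35)
Step 2: at (-0.2, -0.2, -0.35), ∇g = (-2.4, -2.4, -2.1) → (-0.2, -0.2, -0.35) − 0.05·(-2.4, -2.4, -2.1) = (-0.08, -0.08, -0.245)
Step 3: at (-0.08, -0.08, -0.245), ∇g = (-0.96, -0.96, -1.47) → (-0.08, -0.08, -0.245) − 0.05·(-0.96, -0.96, -1.47) = (-0.032, -0.032, -0.1715)
Step 4: at (-0.032, -0.032, -0.1715), ∇g = (-0.384, -0.384, -1.029) → (-0.032, -0.032, -0.1715) − 0.05·(-0.384, -0.384, -1.029) = (-0.0128, -0.0128, -0.12005)
Step 5: at (-0.0128, -0.0128, -0.12005), ∇g = (-0.1536, -0.1536, -0.7203) → (-0.0128, -0.0128, -0.12005) − 0.05·(-0.1536, -0.1536, -0.7203) = (-0.00512, -0.00512, -0.084035)

(-0.00512, -0.00512, -0.084035)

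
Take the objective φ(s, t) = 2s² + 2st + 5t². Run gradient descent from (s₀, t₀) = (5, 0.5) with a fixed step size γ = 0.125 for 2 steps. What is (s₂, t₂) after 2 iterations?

∇φ = (4s + 2t, 2s + 10t)
Step 1: at (5, 0.5), ∇φ = (21, 15) → (5, 0.5) − 0.125·(21, 15) = (2.375, -1.375)
Step 2: at (2.375, -1.375), ∇φ = (6.75, -9) → (2.375, -1.375) − 0.125·(6.75, -9) = (1.53125, -0.25)

(1.53125, -0.25)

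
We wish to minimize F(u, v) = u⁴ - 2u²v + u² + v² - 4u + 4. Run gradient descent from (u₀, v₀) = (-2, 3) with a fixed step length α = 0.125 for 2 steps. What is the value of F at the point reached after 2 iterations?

7.03515625

∇F = (4u³ - 4uv + 2u - 4, -2u² + 2v)
(u₁, v₁) = (-2, 3) − 0.125·(-16, -2) = (0, 3.25)
(u₂, v₂) = (0, 3.25) − 0.125·(-4, 6.5) = (0.5, 2.4375)
F(0.5, 2.4375) = 7.03515625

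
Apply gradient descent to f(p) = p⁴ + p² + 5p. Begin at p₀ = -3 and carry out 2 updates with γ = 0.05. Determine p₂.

f′(p) = 4p³ + 2p + 5
Step 1: f′(-3) = -109; p₁ = -3 − 0.05·(-109) = 2.45
Step 2: f′(2.45) = 68.7245; p₂ = 2.45 − 0.05·68.7245 = -0.986225

-0.986225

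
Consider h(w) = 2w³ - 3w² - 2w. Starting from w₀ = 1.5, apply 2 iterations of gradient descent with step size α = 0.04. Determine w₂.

1.3456

h′(w) = 6w² - 6w - 2
w₁ = 1.5 − 0.04·2.5 = 1.4
w₂ = 1.4 − 0.04·1.36 = 1.3456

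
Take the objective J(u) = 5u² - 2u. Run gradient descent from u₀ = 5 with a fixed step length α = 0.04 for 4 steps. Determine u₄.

0.82208

J′(u) = 10u - 2
u₁ = 5 − 0.04·48 = 3.08
u₂ = 3.08 − 0.04·28.8 = 1.928
u₃ = 1.928 − 0.04·17.28 = 1.2368
u₄ = 1.2368 − 0.04·10.368 = 0.82208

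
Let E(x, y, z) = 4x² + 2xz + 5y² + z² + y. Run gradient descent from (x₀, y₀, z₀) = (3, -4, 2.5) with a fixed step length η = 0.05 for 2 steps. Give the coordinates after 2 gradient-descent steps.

∇E = (8x + 2z, 10y + 1, 2x + 2z)
(x₁, y₁, z₁) = (3, -4, 2.5) − 0.05·(29, -39, 11) = (1.55, -2.05, 1.95)
(x₂, y₂, z₂) = (1.55, -2.05, 1.95) − 0.05·(16.3, -19.5, 7) = (0.735, -1.075, 1.6)

(0.735, -1.075, 1.6)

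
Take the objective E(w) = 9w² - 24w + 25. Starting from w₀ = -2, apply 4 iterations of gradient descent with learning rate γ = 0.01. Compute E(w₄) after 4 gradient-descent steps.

E′(w) = 18w - 24
Step 1: E′(-2) = -60; w₁ = -2 − 0.01·(-60) = -1.4
Step 2: E′(-1.4) = -49.2; w₂ = -1.4 − 0.01·(-49.2) = -0.908
Step 3: E′(-0.908) = -40.344; w₃ = -0.908 − 0.01·(-40.344) = -0.50456
Step 4: E′(-0.50456) = -33.08208; w₄ = -0.50456 − 0.01·(-33.08208) = -0.1737392
E(-0.1737392) = 29.44140858654976

29.44140858654976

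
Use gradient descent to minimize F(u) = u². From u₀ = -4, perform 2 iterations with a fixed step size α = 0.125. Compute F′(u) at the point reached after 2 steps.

-4.5

F′(u) = 2u
Step 1: F′(-4) = -8; u₁ = -4 − 0.125·(-8) = -3
Step 2: F′(-3) = -6; u₂ = -3 − 0.125·(-6) = -2.25
F′(u) at (-2.25) = -4.5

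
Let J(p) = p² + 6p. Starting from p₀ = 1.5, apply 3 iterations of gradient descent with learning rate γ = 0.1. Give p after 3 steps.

J′(p) = 2p + 6
p₁ = 1.5 − 0.1·9 = 0.6
p₂ = 0.6 − 0.1·7.2 = -0.12
p₃ = -0.12 − 0.1·5.76 = -0.696

-0.696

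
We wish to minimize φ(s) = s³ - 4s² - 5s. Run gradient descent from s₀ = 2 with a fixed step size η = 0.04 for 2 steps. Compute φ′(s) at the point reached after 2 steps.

-5.157370994688

φ′(s) = 3s² - 8s - 5
Step 1: φ′(2) = -9; s₁ = 2 − 0.04·(-9) = 2.36
Step 2: φ′(2.36) = -7.1712; s₂ = 2.36 − 0.04·(-7.1712) = 2.646848
φ′(s) at (2.646848) = -5.157370994688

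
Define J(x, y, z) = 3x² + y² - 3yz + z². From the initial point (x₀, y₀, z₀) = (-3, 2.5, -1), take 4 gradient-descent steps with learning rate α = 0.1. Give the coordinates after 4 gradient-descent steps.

(-0.0768, 1.20745, 0.9887)

∇J = (6x, 2y - 3z, -3y + 2z)
(x₁, y₁, z₁) = (-3, 2.5, -1) − 0.1·(-18, 8, -9.5) = (-1.2, 1.7, -0.05)
(x₂, y₂, z₂) = (-1.2, 1.7, -0.05) − 0.1·(-7.2, 3.55, -5.2) = (-0.48, 1.345, 0.47)
(x₃, y₃, z₃) = (-0.48, 1.345, 0.47) − 0.1·(-2.88, 1.28, -3.095) = (-0.192, 1.217, 0.7795)
(x₄, y₄, z₄) = (-0.192, 1.217, 0.7795) − 0.1·(-1.152, 0.0955, -2.092) = (-0.0768, 1.20745, 0.9887)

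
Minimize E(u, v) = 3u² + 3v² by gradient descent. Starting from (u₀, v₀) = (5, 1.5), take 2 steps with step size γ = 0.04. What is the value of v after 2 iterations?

∇E = (6u, 6v)
(u₁, v₁) = (5, 1.5) − 0.04·(30, 9) = (3.8, 1.14)
(u₂, v₂) = (3.8, 1.14) − 0.04·(22.8, 6.84) = (2.888, 0.8664)
v = 0.8664

0.8664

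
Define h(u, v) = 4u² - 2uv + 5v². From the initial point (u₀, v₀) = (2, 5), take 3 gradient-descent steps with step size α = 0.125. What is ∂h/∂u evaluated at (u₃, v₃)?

1.34375

∇h = (8u - 2v, -2u + 10v)
(u₁, v₁) = (2, 5) − 0.125·(6, 46) = (1.25, -0.75)
(u₂, v₂) = (1.25, -0.75) − 0.125·(11.5, -10) = (-0.1875, 0.5)
(u₃, v₃) = (-0.1875, 0.5) − 0.125·(-2.5, 5.375) = (0.125, -0.171875)
∂h/∂u at (0.125, -0.171875) = 1.34375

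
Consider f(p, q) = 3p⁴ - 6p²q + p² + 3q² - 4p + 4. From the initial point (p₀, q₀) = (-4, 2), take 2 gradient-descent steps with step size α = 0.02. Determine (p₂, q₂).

∇f = (12p³ - 12pq + 2p - 4, -6p² + 6q)
(p₁, q₁) = (-4, 2) − 0.02·(-684, -84) = (9.68, 3.68)
(p₂, q₂) = (9.68, 3.68) − 0.02·(10472.361984, -540.1344) = (-199.76723968, 14.482688)

(-199.76723968, 14.482688)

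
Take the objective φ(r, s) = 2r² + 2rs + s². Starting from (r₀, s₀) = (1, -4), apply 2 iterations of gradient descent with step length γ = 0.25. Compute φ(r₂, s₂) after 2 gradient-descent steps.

∇φ = (4r + 2s, 2r + 2s)
Step 1: at (1, -4), ∇φ = (-4, -6) → (1, -4) − 0.25·(-4, -6) = (2, -2.5)
Step 2: at (2, -2.5), ∇φ = (3, -1) → (2, -2.5) − 0.25·(3, -1) = (1.25, -2.25)
φ(1.25, -2.25) = 2.5625

2.5625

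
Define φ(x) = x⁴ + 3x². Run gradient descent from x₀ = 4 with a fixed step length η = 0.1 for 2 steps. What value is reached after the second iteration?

5520

φ′(x) = 4x³ + 6x
x₁ = 4 − 0.1·280 = -24
x₂ = -24 − 0.1·(-55440) = 5520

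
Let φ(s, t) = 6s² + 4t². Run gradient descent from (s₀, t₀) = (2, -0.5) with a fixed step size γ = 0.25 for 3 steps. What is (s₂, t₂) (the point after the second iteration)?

(8, -0.5)

∇φ = (12s, 8t)
(s₁, t₁) = (2, -0.5) − 0.25·(24, -4) = (-4, 0.5)
(s₂, t₂) = (-4, 0.5) − 0.25·(-48, 4) = (8, -0.5)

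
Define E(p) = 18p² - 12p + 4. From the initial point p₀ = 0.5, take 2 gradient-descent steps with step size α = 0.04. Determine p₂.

0.3656

E′(p) = 36p - 12
Step 1: E′(0.5) = 6; p₁ = 0.5 − 0.04·6 = 0.26
Step 2: E′(0.26) = -2.64; p₂ = 0.26 − 0.04·(-2.64) = 0.3656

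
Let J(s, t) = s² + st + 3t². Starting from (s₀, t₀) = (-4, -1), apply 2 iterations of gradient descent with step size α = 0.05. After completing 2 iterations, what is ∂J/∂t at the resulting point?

-4.205

∇J = (2s + t, s + 6t)
Step 1: at (-4, -1), ∇J = (-9, -10) → (-4, -1) − 0.05·(-9, -10) = (-3.55, -0.5)
Step 2: at (-3.55, -0.5), ∇J = (-7.6, -6.55) → (-3.55, -0.5) − 0.05·(-7.6, -6.55) = (-3.17, -0.1725)
∂J/∂t at (-3.17, -0.1725) = -4.205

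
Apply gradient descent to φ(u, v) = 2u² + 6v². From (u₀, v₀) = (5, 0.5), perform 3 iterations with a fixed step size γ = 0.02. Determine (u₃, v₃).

∇φ = (4u, 12v)
(u₁, v₁) = (5, 0.5) − 0.02·(20, 6) = (4.6, 0.38)
(u₂, v₂) = (4.6, 0.38) − 0.02·(18.4, 4.56) = (4.232, 0.2888)
(u₃, v₃) = (4.232, 0.2888) − 0.02·(16.928, 3.4656) = (3.89344, 0.219488)

(3.89344, 0.219488)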